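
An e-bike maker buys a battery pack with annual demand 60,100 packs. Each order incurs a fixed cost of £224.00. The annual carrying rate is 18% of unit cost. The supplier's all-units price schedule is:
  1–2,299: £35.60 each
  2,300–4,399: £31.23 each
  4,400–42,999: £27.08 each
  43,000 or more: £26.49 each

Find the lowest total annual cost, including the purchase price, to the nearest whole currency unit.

Holding cost per unit per year at price C is H = 0.18·C.
Evaluate total cost at each tier's feasible EOQ or, if the EOQ is below the tier, at the tier's minimum quantity.
EOQ at £35.60 = 2049.8 (feasible in tier 1): TC = 60,100×£35.60 + (60,100/2049.8)×224 + (2049.8/2)×0.18×£35.60 = £2,152,695.22.
EOQ at £31.23 = 2188.5 < 2300, so use break Q=2300: TC = 60,100×£31.23 + (60,100/2300.0)×224 + (2300.0/2)×0.18×£31.23 = £1,889,240.83.
EOQ at £27.08 = 2350.3 < 4400, so use break Q=4400: TC = 60,100×£27.08 + (60,100/4400.0)×224 + (4400.0/2)×0.18×£27.08 = £1,641,291.32.
EOQ at £26.49 = 2376.3 < 43000, so use break Q=43000: TC = 60,100×£26.49 + (60,100/43000.0)×224 + (43000.0/2)×0.18×£26.49 = £1,694,878.38.
Lowest total cost among the candidates is at Q = 4400.0.

TC* ≈ £1,641,291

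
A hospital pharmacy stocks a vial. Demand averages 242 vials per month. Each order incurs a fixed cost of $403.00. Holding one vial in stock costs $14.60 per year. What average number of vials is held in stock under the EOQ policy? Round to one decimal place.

Annual demand D = 242 × 12 = 2,904.
The optimal lot size = √(2DS/H) = √(2 × 2,904 × 403 / 14.6) ≈ 400.40.
Average inventory = Q*/2 ≈ 400.40 / 2 = 200.198.

Average inventory ≈ 200.2 vials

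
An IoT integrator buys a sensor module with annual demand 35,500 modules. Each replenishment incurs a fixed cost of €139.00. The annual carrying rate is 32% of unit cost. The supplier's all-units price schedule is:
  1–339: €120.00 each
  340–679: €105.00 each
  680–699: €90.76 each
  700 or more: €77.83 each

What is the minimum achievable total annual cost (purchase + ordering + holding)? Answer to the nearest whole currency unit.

TC* ≈ €2,778,731

Holding cost per unit per year at price C is H = 0.32·C.
Evaluate total cost at each tier's feasible EOQ or, if the EOQ is below the tier, at the tier's minimum quantity.
Tier 1 (€120.00): EOQ = 507.0 exceeds tier's upper bound 339, so this tier is dominated.
EOQ at €105.00 = 542.0 (feasible in tier 2): TC = 35,500×€105.00 + (35,500/542.0)×139 + (542.0/2)×0.32×€105.00 = €3,745,709.84.
EOQ at €90.76 = 582.9 < 680, so use break Q=680: TC = 35,500×€90.76 + (35,500/680.0)×139 + (680.0/2)×0.32×€90.76 = €3,239,111.31.
EOQ at €77.83 = 629.5 < 700, so use break Q=700: TC = 35,500×€77.83 + (35,500/700.0)×139 + (700.0/2)×0.32×€77.83 = €2,778,731.25.
Lowest total cost among the candidates is at Q = 700.0.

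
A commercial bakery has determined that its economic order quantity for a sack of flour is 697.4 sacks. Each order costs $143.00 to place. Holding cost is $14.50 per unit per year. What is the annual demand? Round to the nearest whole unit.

D ≈ 24,658 sacks per year

The basic EOQ model gives Q* = √(2DS/H); rearrange for the unknown.
From Q* = √(2DS/H): D = Q*²H / (2S) = 697.4² × 14.5 / (2 × 143) = 24658.455.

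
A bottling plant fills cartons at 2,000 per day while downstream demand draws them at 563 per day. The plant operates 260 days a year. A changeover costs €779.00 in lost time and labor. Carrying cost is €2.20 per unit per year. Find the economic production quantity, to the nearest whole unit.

Q* ≈ 12,012 cartons

Annual demand D = 563 × 260 = 146,380.
Production build-up factor (1 − d/p) = 1 − 563/2,000 = 0.7185.
Q* = √(2DS / (H(1 − d/p))) = √(2 × 146,380 × 779 / (2.2 × 0.7185)).
= √(228,060,040 / 1.5807) ≈ 12011.573.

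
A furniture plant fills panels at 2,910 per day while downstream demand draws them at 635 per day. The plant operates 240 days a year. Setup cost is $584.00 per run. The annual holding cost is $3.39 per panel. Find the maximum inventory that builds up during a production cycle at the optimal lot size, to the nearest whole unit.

I_max ≈ 6,407 panels

Annual demand D = 635 × 240 = 152,400.
Production build-up factor (1 − d/p) = 1 − 635/2,910 = 0.7818.
Q* = √(2DS / (H(1 − d/p))) = √(2 × 152,400 × 584 / (3.39 × 0.7818)).
= √(178,003,200 / 2.6503) ≈ 8195.394.
Maximum inventory = Q*(1 − d/p) = 8195.394 × 0.7818 ≈ 6407.052.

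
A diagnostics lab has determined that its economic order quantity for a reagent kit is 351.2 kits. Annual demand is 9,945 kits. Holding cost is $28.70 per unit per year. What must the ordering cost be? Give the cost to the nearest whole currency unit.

The basic EOQ model gives Q* = √(2DS/H); rearrange for the unknown.
From Q* = √(2DS/H): S = Q*²H / (2D) = 351.2² × 28.7 / (2 × 9,945) = 177.9738.

S ≈ $178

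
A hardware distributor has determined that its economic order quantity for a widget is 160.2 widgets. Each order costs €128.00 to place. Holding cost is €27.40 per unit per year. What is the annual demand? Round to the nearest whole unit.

D ≈ 2,747 widgets per year

Squaring Q* = √(2DS/H) gives Q*² = 2DS/H.
From Q* = √(2DS/H): D = Q*²H / (2S) = 160.2² × 27.4 / (2 × 128) = 2746.854.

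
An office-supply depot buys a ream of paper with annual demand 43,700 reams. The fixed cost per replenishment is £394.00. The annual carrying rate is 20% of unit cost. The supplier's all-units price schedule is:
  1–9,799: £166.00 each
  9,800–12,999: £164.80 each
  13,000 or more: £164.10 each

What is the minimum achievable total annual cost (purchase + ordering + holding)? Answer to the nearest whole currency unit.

Holding cost per unit per year at price C is H = 0.20·C.
Evaluate total cost at each tier's feasible EOQ or, if the EOQ is below the tier, at the tier's minimum quantity.
EOQ at £166.00 = 1018.4 (feasible in tier 1): TC = 43,700×£166.00 + (43,700/1018.4)×394 + (1018.4/2)×0.20×£166.00 = £7,288,012.16.
EOQ at £164.80 = 1022.1 < 9800, so use break Q=9800: TC = 43,700×£164.80 + (43,700/9800.0)×394 + (9800.0/2)×0.20×£164.80 = £7,365,020.92.
EOQ at £164.10 = 1024.3 < 13000, so use break Q=13000: TC = 43,700×£164.10 + (43,700/13000.0)×394 + (13000.0/2)×0.20×£164.10 = £7,385,824.45.
Lowest total cost among the candidates is at Q = 1018.4.

TC* ≈ £7,288,012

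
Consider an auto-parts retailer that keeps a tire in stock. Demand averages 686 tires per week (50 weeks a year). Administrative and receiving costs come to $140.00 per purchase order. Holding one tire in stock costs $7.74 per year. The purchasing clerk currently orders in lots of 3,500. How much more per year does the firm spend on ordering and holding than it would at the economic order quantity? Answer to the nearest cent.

Extra cost ≈ $6,295.23 per year

Annual demand D = 686 × 50 = 34,300.
EOQ = √(2DS/H) = √(2 × 34,300 × 140 / 7.74) ≈ 1113.92.
Cost at Q* = (D/Q*)S + (Q*/2)H = √(2DSH) ≈ $8,621.77.
Cost at Q = 3,500: (34,300/3,500)×140 + (3,500/2)×7.74 = $1,372.00 + $13,545.00 = $14,917.00.
Excess = $14,917.00 − $8,621.77 = $6,295.23.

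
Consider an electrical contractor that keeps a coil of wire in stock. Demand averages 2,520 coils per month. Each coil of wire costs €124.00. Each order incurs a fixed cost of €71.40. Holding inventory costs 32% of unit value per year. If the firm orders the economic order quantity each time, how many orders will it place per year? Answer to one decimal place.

Annual demand D = 2,520 × 12 = 30,240.
Holding cost H = 0.32 × €124.00 = €39.6800 per unit per year.
The optimal lot size = √(2DS/H) = √(2 × 30,240 × 71.4 / 39.68) ≈ 329.89.
Orders per year = D / Q* = 30,240 / 329.89 ≈ 91.667.

N ≈ 91.7 orders per year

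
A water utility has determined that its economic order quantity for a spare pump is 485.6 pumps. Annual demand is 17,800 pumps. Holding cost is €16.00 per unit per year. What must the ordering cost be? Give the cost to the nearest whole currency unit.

Squaring Q* = √(2DS/H) gives Q*² = 2DS/H.
From Q* = √(2DS/H): S = Q*²H / (2D) = 485.6² × 16 / (2 × 17,800) = 105.9808.

S ≈ €106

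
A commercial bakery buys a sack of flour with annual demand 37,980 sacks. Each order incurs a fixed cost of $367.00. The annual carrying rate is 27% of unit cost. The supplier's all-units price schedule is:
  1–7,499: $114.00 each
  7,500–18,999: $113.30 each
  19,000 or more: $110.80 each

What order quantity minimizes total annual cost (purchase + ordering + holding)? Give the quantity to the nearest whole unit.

Q* ≈ 952 sacks

Holding cost per unit per year at price C is H = 0.27·C.
Evaluate total cost at each tier's feasible EOQ or, if the EOQ is below the tier, at the tier's minimum quantity.
EOQ at $114.00 = 951.7 (feasible in tier 1): TC = 37,980×$114.00 + (37,980/951.7)×367 + (951.7/2)×0.27×$114.00 = $4,359,012.73.
EOQ at $113.30 = 954.6 < 7500, so use break Q=7500: TC = 37,980×$113.30 + (37,980/7500.0)×367 + (7500.0/2)×0.27×$113.30 = $4,419,708.74.
EOQ at $110.80 = 965.3 < 19000, so use break Q=19000: TC = 37,980×$110.80 + (37,980/19000.0)×367 + (19000.0/2)×0.27×$110.80 = $4,493,119.61.
Lowest total cost is $4,359,012.73 at Q = 951.7.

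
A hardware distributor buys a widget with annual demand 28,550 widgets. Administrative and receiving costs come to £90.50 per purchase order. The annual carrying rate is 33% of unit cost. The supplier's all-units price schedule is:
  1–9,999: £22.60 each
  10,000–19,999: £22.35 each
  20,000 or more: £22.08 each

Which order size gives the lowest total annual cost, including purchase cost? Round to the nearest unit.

Q* ≈ 832 widgets

Holding cost per unit per year at price C is H = 0.33·C.
Evaluate total cost at each tier's feasible EOQ or, if the EOQ is below the tier, at the tier's minimum quantity.
EOQ at £22.60 = 832.4 (feasible in tier 1): TC = 28,550×£22.60 + (28,550/832.4)×90.5 + (832.4/2)×0.33×£22.60 = £651,438.03.
EOQ at £22.35 = 837.0 < 10000, so use break Q=10000: TC = 28,550×£22.35 + (28,550/10000.0)×90.5 + (10000.0/2)×0.33×£22.35 = £675,228.38.
EOQ at £22.08 = 842.1 < 20000, so use break Q=20000: TC = 28,550×£22.08 + (28,550/20000.0)×90.5 + (20000.0/2)×0.33×£22.08 = £703,377.19.
Lowest total cost is £651,438.03 at Q = 832.4.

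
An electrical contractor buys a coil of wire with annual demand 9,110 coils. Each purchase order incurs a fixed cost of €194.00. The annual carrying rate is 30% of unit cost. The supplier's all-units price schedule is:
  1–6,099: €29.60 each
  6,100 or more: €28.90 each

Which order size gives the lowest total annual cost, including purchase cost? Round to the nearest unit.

Q* ≈ 631 coils

Holding cost per unit per year at price C is H = 0.30·C.
Candidates are each tier's EOQ (if it falls in that tier) and each price-break quantity.
EOQ at €29.60 = 630.9 (feasible in tier 1): TC = 9,110×€29.60 + (9,110/630.9)×194 + (630.9/2)×0.30×€29.60 = €275,258.50.
EOQ at €28.90 = 638.5 < 6100, so use break Q=6100: TC = 9,110×€28.90 + (9,110/6100.0)×194 + (6100.0/2)×0.30×€28.90 = €290,012.23.
Lowest total cost is €275,258.50 at Q = 630.9.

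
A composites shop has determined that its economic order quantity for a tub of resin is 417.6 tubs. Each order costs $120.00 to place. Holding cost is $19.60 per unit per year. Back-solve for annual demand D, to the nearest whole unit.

D ≈ 14,242 tubs per year

Invert the EOQ relation Q*² = 2DS/H.
From Q* = √(2DS/H): D = Q*²H / (2S) = 417.6² × 19.6 / (2 × 120) = 14241.830.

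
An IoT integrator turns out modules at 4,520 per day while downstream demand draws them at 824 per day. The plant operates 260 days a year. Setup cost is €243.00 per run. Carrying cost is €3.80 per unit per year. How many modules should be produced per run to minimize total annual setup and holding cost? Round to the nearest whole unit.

Annual demand D = 824 × 260 = 214,240.
Production build-up factor (1 − d/p) = 1 − 824/4,520 = 0.8177.
Q* = √(2DS / (H(1 − d/p))) = √(2 × 214,240 × 243 / (3.8 × 0.8177)).
= √(104,120,640 / 3.1073) ≈ 5788.684.

Q* ≈ 5,789 modules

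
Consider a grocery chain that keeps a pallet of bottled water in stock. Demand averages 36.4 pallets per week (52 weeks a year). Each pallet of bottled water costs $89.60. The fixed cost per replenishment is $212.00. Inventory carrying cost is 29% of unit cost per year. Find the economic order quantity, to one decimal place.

Q* ≈ 175.7 pallets

Annual demand D = 36.4 × 52 = 1,892.8.
Holding cost H = 0.29 × $89.60 = $25.9840 per unit per year.
EOQ = √(2DS / H) = √(2 × 1,892.8 × 212 / 25.984).
= √(802,547.2 / 25.984) = √30,886.2069 ≈ 175.745.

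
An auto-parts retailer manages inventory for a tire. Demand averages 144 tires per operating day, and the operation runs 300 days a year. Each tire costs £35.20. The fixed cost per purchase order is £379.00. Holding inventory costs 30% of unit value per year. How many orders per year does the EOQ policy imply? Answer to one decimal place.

N ≈ 24.5 orders per year

Annual demand D = 144 × 300 = 43,200.
Holding cost H = 0.30 × £35.20 = £10.5600 per unit per year.
EOQ = √(2DS/H) = √(2 × 43,200 × 379 / 10.56) ≈ 1760.94.
Orders per year = D / Q* = 43,200 / 1760.94 ≈ 24.532.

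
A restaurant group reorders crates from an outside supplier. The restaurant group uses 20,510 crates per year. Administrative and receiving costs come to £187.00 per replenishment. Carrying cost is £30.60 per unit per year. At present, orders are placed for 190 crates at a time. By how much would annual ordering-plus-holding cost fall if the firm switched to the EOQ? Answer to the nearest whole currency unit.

EOQ = √(2DS/H) = √(2 × 20,510 × 187 / 30.6) ≈ 500.68.
Cost at Q* = (D/Q*)S + (Q*/2)H = √(2DSH) ≈ £15,320.73.
Cost at Q = 190: (20,510/190)×187 + (190/2)×30.6 = £20,186.16 + £2,907.00 = £23,093.16.
Excess = £23,093.16 − £15,320.73 = £7,772.43.

Extra cost ≈ £7,772 per year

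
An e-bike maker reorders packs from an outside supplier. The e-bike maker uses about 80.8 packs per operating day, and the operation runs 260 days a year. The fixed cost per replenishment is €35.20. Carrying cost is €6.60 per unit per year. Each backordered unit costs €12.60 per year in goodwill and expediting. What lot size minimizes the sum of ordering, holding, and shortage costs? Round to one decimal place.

Q* ≈ 584.3 packs

Annual demand D = 80.8 × 260 = 21,008.
With planned backorders, Q* = √(2DS/H) · √((H+B)/B).
√(2DS/H) = √(2 × 21,008 × 35.2 / 6.6) = 473.377.
√((H+B)/B) = √((6.6+12.6)/12.6) = 1.2344.
Q* ≈ 584.349.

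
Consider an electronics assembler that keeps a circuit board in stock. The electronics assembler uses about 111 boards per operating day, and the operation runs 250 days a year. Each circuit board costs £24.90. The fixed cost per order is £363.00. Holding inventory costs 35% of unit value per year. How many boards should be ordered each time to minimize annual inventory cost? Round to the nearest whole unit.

Annual demand D = 111 × 250 = 27,750.
Holding cost H = 0.35 × £24.90 = £8.7150 per unit per year.
EOQ = √(2DS / H) = √(2 × 27,750 × 363 / 8.715).
= √(20,146,500 / 8.715) = √2,311,703.9587 ≈ 1520.429.

Q* ≈ 1,520 boards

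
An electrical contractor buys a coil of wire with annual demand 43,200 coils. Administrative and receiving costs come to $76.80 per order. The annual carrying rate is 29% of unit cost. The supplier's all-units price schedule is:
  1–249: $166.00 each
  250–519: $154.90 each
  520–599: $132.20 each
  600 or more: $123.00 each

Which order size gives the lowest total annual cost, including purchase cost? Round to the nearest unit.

Q* ≈ 600 coils

Holding cost per unit per year at price C is H = 0.29·C.
For each price level, check whether its EOQ is feasible; otherwise the best quantity at that price is the breakpoint.
Tier 1 ($166.00): EOQ = 371.3 exceeds tier's upper bound 249, so this tier is dominated.
EOQ at $154.90 = 384.3 (feasible in tier 2): TC = 43,200×$154.90 + (43,200/384.3)×76.8 + (384.3/2)×0.29×$154.90 = $6,708,944.83.
EOQ at $132.20 = 416.0 < 520, so use break Q=520: TC = 43,200×$132.20 + (43,200/520.0)×76.8 + (520.0/2)×0.29×$132.20 = $5,727,388.19.
EOQ at $123.00 = 431.3 < 600, so use break Q=600: TC = 43,200×$123.00 + (43,200/600.0)×76.8 + (600.0/2)×0.29×$123.00 = $5,329,830.60.
Lowest total cost is $5,329,830.60 at Q = 600.0.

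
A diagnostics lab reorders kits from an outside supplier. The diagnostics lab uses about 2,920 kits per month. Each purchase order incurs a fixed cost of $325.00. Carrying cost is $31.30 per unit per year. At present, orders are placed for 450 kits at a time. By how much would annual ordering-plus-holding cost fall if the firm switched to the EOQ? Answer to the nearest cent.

Extra cost ≈ $5,649.19 per year

Annual demand D = 2,920 × 12 = 35,040.
EOQ = √(2DS/H) = √(2 × 35,040 × 325 / 31.3) ≈ 853.03.
Cost at Q* = (D/Q*)S + (Q*/2)H = √(2DSH) ≈ $26,699.98.
Cost at Q = 450: (35,040/450)×325 + (450/2)×31.3 = $25,306.67 + $7,042.50 = $32,349.17.
Excess = $32,349.17 − $26,699.98 = $5,649.19.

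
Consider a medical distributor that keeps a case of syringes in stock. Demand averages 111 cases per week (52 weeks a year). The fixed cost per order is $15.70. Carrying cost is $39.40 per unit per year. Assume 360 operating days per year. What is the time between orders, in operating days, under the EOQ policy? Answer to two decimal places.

Annual demand D = 111 × 52 = 5,772.
Q* = √(2DS/H) = √(2 × 5,772 × 15.7 / 39.4) ≈ 67.82.
Cycle time = Q*/D × 360 = 67.82 / 5,772 × 360 ≈ 4.230 days.

T ≈ 4.23 days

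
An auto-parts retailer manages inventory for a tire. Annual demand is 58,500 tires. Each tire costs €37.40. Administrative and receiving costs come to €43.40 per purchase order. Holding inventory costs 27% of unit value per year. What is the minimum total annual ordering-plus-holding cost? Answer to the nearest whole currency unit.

TC* ≈ €7,161

Holding cost H = 0.27 × €37.40 = €10.0980 per unit per year.
The optimal lot size = √(2DS/H) = √(2 × 58,500 × 43.4 / 10.098) ≈ 709.12.
At Q*, ordering cost (D/Q*)S equals holding cost (Q*/2)H, each = √(DSH/2).
Minimum total = √(2DSH) = √(2 × 58,500 × 43.4 × 10.098) ≈ 7160.700.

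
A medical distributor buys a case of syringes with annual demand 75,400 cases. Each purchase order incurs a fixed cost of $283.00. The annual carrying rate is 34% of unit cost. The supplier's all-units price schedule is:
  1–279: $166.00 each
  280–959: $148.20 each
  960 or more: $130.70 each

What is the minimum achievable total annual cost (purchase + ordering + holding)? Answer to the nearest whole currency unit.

TC* ≈ $9,898,328

Holding cost per unit per year at price C is H = 0.34·C.
Evaluate total cost at each tier's feasible EOQ or, if the EOQ is below the tier, at the tier's minimum quantity.
Tier 1 ($166.00): EOQ = 869.6 exceeds tier's upper bound 279, so this tier is dominated.
EOQ at $148.20 = 920.3 (feasible in tier 2): TC = 75,400×$148.20 + (75,400/920.3)×283 + (920.3/2)×0.34×$148.20 = $11,220,652.17.
EOQ at $130.70 = 980.0 (feasible in tier 3): TC = 75,400×$130.70 + (75,400/980.0)×283 + (980.0/2)×0.34×$130.70 = $9,898,328.29.
Lowest total cost among the candidates is at Q = 980.0.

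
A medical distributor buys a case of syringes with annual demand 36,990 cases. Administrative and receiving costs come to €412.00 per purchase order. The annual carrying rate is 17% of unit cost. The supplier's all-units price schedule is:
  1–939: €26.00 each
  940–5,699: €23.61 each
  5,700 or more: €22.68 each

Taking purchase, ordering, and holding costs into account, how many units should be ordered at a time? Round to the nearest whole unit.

Holding cost per unit per year at price C is H = 0.17·C.
Evaluate total cost at each tier's feasible EOQ or, if the EOQ is below the tier, at the tier's minimum quantity.
Tier 1 (€26.00): EOQ = 2626.0 exceeds tier's upper bound 939, so this tier is dominated.
EOQ at €23.61 = 2755.7 (feasible in tier 2): TC = 36,990×€23.61 + (36,990/2755.7)×412 + (2755.7/2)×0.17×€23.61 = €884,394.49.
EOQ at €22.68 = 2811.6 < 5700, so use break Q=5700: TC = 36,990×€22.68 + (36,990/5700.0)×412 + (5700.0/2)×0.17×€22.68 = €852,595.32.
Lowest total cost is €852,595.32 at Q = 5700.0.

Q* ≈ 5,700 cases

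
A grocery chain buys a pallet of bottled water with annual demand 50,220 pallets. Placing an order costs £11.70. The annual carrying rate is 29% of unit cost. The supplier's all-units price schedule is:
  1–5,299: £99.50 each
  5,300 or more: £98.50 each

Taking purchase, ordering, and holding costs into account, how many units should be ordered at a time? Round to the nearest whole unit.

Holding cost per unit per year at price C is H = 0.29·C.
For each price level, check whether its EOQ is feasible; otherwise the best quantity at that price is the breakpoint.
EOQ at £99.50 = 201.8 (feasible in tier 1): TC = 50,220×£99.50 + (50,220/201.8)×11.7 + (201.8/2)×0.29×£99.50 = £5,002,713.13.
EOQ at £98.50 = 202.8 < 5300, so use break Q=5300: TC = 50,220×£98.50 + (50,220/5300.0)×11.7 + (5300.0/2)×0.29×£98.50 = £5,022,478.11.
Lowest total cost is £5,002,713.13 at Q = 201.8.

Q* ≈ 202 pallets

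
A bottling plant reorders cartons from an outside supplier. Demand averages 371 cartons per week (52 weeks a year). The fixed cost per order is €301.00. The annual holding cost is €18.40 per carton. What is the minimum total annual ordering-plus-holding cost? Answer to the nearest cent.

Annual demand D = 371 × 52 = 19,292.
Q* = √(2DS/H) = √(2 × 19,292 × 301 / 18.4) ≈ 794.47.
At the optimum the two cost components are equal, so total cost = 2·(Q*/2)H = Q*·H.
Minimum total = √(2DSH) = √(2 × 19,292 × 301 × 18.4) ≈ 14618.263.

TC* ≈ €14,618.26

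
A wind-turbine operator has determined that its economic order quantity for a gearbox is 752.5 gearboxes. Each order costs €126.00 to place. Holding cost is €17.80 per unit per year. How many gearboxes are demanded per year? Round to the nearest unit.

Squaring Q* = √(2DS/H) gives Q*² = 2DS/H.
From Q* = √(2DS/H): D = Q*²H / (2S) = 752.5² × 17.8 / (2 × 126) = 39997.465.

D ≈ 39,997 gearboxes per year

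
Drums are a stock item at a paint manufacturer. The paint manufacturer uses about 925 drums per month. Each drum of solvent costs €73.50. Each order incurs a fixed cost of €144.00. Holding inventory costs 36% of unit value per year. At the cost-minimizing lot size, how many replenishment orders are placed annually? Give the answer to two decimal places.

N ≈ 31.93 orders per year

Annual demand D = 925 × 12 = 11,100.
Holding cost H = 0.36 × €73.50 = €26.4600 per unit per year.
EOQ = √(2DS/H) = √(2 × 11,100 × 144 / 26.46) ≈ 347.59.
Orders per year = D / Q* = 11,100 / 347.59 ≈ 31.935.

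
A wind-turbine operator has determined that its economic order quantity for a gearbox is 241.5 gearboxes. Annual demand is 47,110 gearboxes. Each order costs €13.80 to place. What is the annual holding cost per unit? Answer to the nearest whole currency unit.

Invert the EOQ relation Q*² = 2DS/H.
From Q* = √(2DS/H): H = 2DS / Q*² = 2 × 47,110 × 13.8 / 241.5² = 22.2940.

H ≈ €22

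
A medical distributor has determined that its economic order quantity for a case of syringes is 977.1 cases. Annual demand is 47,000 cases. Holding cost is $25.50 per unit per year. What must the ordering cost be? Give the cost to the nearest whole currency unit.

S ≈ $259

Squaring Q* = √(2DS/H) gives Q*² = 2DS/H.
From Q* = √(2DS/H): S = Q*²H / (2D) = 977.1² × 25.5 / (2 × 47,000) = 258.9944.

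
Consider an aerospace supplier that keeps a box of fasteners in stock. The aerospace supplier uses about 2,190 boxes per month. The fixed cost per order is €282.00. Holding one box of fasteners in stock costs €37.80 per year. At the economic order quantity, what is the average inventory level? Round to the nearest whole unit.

Average inventory ≈ 313 boxes

Annual demand D = 2,190 × 12 = 26,280.
Q* = √(2DS/H) = √(2 × 26,280 × 282 / 37.8) ≈ 626.19.
Average inventory = Q*/2 ≈ 626.19 / 2 = 313.095.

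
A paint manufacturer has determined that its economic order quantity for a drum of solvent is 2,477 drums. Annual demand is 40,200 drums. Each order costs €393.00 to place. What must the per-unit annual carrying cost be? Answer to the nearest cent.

H ≈ €5.15

The basic EOQ model gives Q* = √(2DS/H); rearrange for the unknown.
From Q* = √(2DS/H): H = 2DS / Q*² = 2 × 40,200 × 393 / 2,477² = 5.1499.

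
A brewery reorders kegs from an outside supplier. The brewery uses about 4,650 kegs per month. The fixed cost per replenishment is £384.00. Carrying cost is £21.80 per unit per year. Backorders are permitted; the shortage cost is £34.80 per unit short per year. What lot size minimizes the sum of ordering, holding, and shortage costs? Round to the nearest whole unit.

Annual demand D = 4,650 × 12 = 55,800.
With planned backorders, Q* = √(2DS/H) · √((H+B)/B).
√(2DS/H) = √(2 × 55,800 × 384 / 21.8) = 1402.069.
√((H+B)/B) = √((21.8+34.8)/34.8) = 1.2753.
Q* ≈ 1788.085.

Q* ≈ 1,788 kegs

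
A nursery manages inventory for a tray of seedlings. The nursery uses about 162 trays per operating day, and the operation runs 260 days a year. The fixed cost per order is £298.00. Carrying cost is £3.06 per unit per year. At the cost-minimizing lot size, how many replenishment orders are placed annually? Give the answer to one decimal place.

Annual demand D = 162 × 260 = 42,120.
Q* = √(2DS/H) = √(2 × 42,120 × 298 / 3.06) ≈ 2864.22.
Orders per year = D / Q* = 42,120 / 2864.22 ≈ 14.706.

N ≈ 14.7 orders per year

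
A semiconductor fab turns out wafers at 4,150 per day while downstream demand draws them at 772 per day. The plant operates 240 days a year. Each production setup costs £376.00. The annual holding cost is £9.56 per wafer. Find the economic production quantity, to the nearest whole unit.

Annual demand D = 772 × 240 = 185,280.
Production build-up factor (1 − d/p) = 1 − 772/4,150 = 0.8140.
Q* = √(2DS / (H(1 − d/p))) = √(2 × 185,280 × 376 / (9.56 × 0.8140)).
= √(139,330,560 / 7.7816) ≈ 4231.443.

Q* ≈ 4,231 wafers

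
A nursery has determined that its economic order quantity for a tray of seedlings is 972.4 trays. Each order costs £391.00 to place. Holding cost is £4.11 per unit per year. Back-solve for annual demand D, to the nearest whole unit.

Invert the EOQ relation Q*² = 2DS/H.
From Q* = √(2DS/H): D = Q*²H / (2S) = 972.4² × 4.11 / (2 × 391) = 4969.640.

D ≈ 4,970 trays per year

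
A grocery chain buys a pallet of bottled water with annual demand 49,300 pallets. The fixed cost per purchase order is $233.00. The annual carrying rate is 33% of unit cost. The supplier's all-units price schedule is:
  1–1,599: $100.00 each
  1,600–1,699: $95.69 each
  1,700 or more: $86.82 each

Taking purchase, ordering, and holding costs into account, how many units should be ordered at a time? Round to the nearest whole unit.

Holding cost per unit per year at price C is H = 0.33·C.
For each price level, check whether its EOQ is feasible; otherwise the best quantity at that price is the breakpoint.
EOQ at $100.00 = 834.4 (feasible in tier 1): TC = 49,300×$100.00 + (49,300/834.4)×233 + (834.4/2)×0.33×$100.00 = $4,957,534.26.
EOQ at $95.69 = 853.0 < 1600, so use break Q=1600: TC = 49,300×$95.69 + (49,300/1600.0)×233 + (1600.0/2)×0.33×$95.69 = $4,749,958.47.
EOQ at $86.82 = 895.5 < 1700, so use break Q=1700: TC = 49,300×$86.82 + (49,300/1700.0)×233 + (1700.0/2)×0.33×$86.82 = $4,311,336.01.
Lowest total cost is $4,311,336.01 at Q = 1700.0.

Q* ≈ 1,700 pallets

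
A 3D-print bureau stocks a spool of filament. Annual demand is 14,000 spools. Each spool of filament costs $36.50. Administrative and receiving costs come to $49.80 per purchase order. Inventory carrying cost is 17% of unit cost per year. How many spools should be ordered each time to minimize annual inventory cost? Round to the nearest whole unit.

Q* ≈ 474 spools

Holding cost H = 0.17 × $36.50 = $6.2050 per unit per year.
EOQ = √(2DS / H) = √(2 × 14,000 × 49.8 / 6.205).
= √(1,394,400 / 6.205) = √224,721.9984 ≈ 474.049.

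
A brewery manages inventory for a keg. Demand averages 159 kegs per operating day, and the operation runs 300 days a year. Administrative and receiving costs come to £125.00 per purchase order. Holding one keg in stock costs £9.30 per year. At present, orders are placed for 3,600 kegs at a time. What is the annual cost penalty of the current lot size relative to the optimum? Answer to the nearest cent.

Extra cost ≈ £7,865.22 per year

Annual demand D = 159 × 300 = 47,700.
EOQ = √(2DS/H) = √(2 × 47,700 × 125 / 9.3) ≈ 1132.37.
Cost at Q* = (D/Q*)S + (Q*/2)H = √(2DSH) ≈ £10,531.03.
Cost at Q = 3,600: (47,700/3,600)×125 + (3,600/2)×9.3 = £1,656.25 + £16,740.00 = £18,396.25.
Excess = £18,396.25 − £10,531.03 = £7,865.22.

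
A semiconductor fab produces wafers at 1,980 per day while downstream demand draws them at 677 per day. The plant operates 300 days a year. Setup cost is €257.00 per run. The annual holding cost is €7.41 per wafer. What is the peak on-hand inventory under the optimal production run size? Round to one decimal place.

Annual demand D = 677 × 300 = 203,100.
Production build-up factor (1 − d/p) = 1 − 677/1,980 = 0.6581.
Q* = √(2DS / (H(1 − d/p))) = √(2 × 203,100 × 257 / (7.41 × 0.6581)).
= √(104,393,400 / 4.8764) ≈ 4626.875.
Maximum inventory = Q*(1 − d/p) = 4626.875 × 0.6581 ≈ 3044.858.

I_max ≈ 3,044.9 wafers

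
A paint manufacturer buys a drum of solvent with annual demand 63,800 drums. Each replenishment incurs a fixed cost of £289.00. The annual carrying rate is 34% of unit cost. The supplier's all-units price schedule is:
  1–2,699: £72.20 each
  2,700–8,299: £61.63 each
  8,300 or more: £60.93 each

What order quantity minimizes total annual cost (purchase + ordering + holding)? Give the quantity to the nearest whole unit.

Holding cost per unit per year at price C is H = 0.34·C.
Evaluate total cost at each tier's feasible EOQ or, if the EOQ is below the tier, at the tier's minimum quantity.
EOQ at £72.20 = 1225.6 (feasible in tier 1): TC = 63,800×£72.20 + (63,800/1225.6)×289 + (1225.6/2)×0.34×£72.20 = £4,636,447.24.
EOQ at £61.63 = 1326.6 < 2700, so use break Q=2700: TC = 63,800×£61.63 + (63,800/2700.0)×289 + (2700.0/2)×0.34×£61.63 = £3,967,111.13.
EOQ at £60.93 = 1334.2 < 8300, so use break Q=8300: TC = 63,800×£60.93 + (63,800/8300.0)×289 + (8300.0/2)×0.34×£60.93 = £3,975,527.70.
Lowest total cost is £3,967,111.13 at Q = 2700.0.

Q* ≈ 2,700 drums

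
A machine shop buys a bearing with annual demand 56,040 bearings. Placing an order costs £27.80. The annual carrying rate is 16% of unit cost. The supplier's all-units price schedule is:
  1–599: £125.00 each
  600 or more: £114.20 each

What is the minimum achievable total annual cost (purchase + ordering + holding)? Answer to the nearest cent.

Holding cost per unit per year at price C is H = 0.16·C.
For each price level, check whether its EOQ is feasible; otherwise the best quantity at that price is the breakpoint.
EOQ at £125.00 = 394.7 (feasible in tier 1): TC = 56,040×£125.00 + (56,040/394.7)×27.8 + (394.7/2)×0.16×£125.00 = £7,012,894.08.
EOQ at £114.20 = 412.9 < 600, so use break Q=600: TC = 56,040×£114.20 + (56,040/600.0)×27.8 + (600.0/2)×0.16×£114.20 = £6,407,846.12.
Lowest total cost among the candidates is at Q = 600.0.

TC* ≈ £6,407,846.12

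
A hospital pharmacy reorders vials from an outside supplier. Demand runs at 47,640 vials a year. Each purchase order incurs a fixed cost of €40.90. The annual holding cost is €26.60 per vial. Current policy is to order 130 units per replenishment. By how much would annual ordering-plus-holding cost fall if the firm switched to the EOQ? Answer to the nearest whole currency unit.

Extra cost ≈ €6,536 per year

EOQ = √(2DS/H) = √(2 × 47,640 × 40.9 / 26.6) ≈ 382.76.
Cost at Q* = (D/Q*)S + (Q*/2)H = √(2DSH) ≈ €10,181.30.
Cost at Q = 130: (47,640/130)×40.9 + (130/2)×26.6 = €14,988.28 + €1,729.00 = €16,717.28.
Excess = €16,717.28 − €10,181.30 = €6,535.97.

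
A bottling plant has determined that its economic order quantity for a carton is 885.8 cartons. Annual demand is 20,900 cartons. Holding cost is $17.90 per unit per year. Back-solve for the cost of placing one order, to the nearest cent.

Invert the EOQ relation Q*² = 2DS/H.
From Q* = √(2DS/H): S = Q*²H / (2D) = 885.8² × 17.9 / (2 × 20,900) = 336.0068.

S ≈ $336.01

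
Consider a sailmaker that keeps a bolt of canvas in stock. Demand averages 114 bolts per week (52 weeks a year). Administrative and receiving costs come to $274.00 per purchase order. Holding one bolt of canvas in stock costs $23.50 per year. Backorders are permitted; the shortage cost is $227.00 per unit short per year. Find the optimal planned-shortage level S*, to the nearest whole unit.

Annual demand D = 114 × 52 = 5,928.
With planned backorders, Q* = √(2DS/H) · √((H+B)/B).
√(2DS/H) = √(2 × 5,928 × 274 / 23.5) = 371.801.
√((H+B)/B) = √((23.5+227)/227) = 1.0505.
Q* ≈ 390.572.
S* = Q* · H/(H+B) = 390.572 × 23.5/250.5 ≈ 36.641.

S* ≈ 37 bolts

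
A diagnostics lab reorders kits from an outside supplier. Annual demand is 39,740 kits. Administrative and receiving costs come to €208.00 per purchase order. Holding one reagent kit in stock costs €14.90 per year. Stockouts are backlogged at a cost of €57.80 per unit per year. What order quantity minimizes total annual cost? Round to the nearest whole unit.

With planned backorders, Q* = √(2DS/H) · √((H+B)/B).
√(2DS/H) = √(2 × 39,740 × 208 / 14.9) = 1053.337.
√((H+B)/B) = √((14.9+57.8)/57.8) = 1.1215.
Q* ≈ 1181.329.

Q* ≈ 1,181 kits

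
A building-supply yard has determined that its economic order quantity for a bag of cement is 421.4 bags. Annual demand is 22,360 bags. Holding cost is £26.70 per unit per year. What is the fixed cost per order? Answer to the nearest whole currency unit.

The basic EOQ model gives Q* = √(2DS/H); rearrange for the unknown.
From Q* = √(2DS/H): S = Q*²H / (2D) = 421.4² × 26.7 / (2 × 22,360) = 106.0226.

S ≈ £106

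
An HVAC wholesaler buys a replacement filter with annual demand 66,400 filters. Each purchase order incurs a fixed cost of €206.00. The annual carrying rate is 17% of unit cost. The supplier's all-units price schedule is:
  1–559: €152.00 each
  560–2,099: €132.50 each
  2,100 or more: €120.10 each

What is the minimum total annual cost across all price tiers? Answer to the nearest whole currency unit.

TC* ≈ €8,002,591

Holding cost per unit per year at price C is H = 0.17·C.
Evaluate total cost at each tier's feasible EOQ or, if the EOQ is below the tier, at the tier's minimum quantity.
Tier 1 (€152.00): EOQ = 1028.9 exceeds tier's upper bound 559, so this tier is dominated.
EOQ at €132.50 = 1102.0 (feasible in tier 2): TC = 66,400×€132.50 + (66,400/1102.0)×206 + (1102.0/2)×0.17×€132.50 = €8,822,823.62.
EOQ at €120.10 = 1157.5 < 2100, so use break Q=2100: TC = 66,400×€120.10 + (66,400/2100.0)×206 + (2100.0/2)×0.17×€120.10 = €8,002,591.37.
Lowest total cost among the candidates is at Q = 2100.0.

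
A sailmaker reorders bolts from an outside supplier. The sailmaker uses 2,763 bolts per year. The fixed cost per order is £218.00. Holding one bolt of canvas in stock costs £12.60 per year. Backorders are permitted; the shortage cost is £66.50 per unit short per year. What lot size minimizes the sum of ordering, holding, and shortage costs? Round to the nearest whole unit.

With planned backorders, Q* = √(2DS/H) · √((H+B)/B).
√(2DS/H) = √(2 × 2,763 × 218 / 12.6) = 309.206.
√((H+B)/B) = √((12.6+66.5)/66.5) = 1.0906.
Q* ≈ 337.230.

Q* ≈ 337 bolts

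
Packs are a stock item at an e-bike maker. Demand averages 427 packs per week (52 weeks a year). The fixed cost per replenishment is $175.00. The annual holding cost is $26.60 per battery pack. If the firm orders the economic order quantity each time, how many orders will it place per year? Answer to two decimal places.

Annual demand D = 427 × 52 = 22,204.
EOQ = √(2DS/H) = √(2 × 22,204 × 175 / 26.6) ≈ 540.52.
Orders per year = D / Q* = 22,204 / 540.52 ≈ 41.079.

N ≈ 41.08 orders per year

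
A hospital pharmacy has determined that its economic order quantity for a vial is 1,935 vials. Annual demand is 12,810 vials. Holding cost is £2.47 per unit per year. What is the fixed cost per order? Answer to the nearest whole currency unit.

The basic EOQ model gives Q* = √(2DS/H); rearrange for the unknown.
From Q* = √(2DS/H): S = Q*²H / (2D) = 1,935² × 2.47 / (2 × 12,810) = 360.9772.

S ≈ £361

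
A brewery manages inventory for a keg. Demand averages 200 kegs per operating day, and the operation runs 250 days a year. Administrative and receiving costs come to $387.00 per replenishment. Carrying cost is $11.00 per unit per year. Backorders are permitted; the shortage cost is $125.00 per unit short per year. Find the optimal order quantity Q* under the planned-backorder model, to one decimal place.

Q* ≈ 1,956.5 kegs

Annual demand D = 200 × 250 = 50,000.
With planned backorders, Q* = √(2DS/H) · √((H+B)/B).
√(2DS/H) = √(2 × 50,000 × 387 / 11) = 1875.682.
√((H+B)/B) = √((11+125)/125) = 1.0431.
Q* ≈ 1956.472.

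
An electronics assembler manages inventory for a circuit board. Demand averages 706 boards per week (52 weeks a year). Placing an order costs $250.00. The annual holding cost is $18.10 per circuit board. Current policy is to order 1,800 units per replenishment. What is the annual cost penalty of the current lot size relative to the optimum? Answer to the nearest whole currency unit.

Extra cost ≈ $3,161 per year

Annual demand D = 706 × 52 = 36,712.
EOQ = √(2DS/H) = √(2 × 36,712 × 250 / 18.1) ≈ 1007.05.
Cost at Q* = (D/Q*)S + (Q*/2)H = √(2DSH) ≈ $18,227.55.
Cost at Q = 1,800: (36,712/1,800)×250 + (1,800/2)×18.1 = $5,098.89 + $16,290.00 = $21,388.89.
Excess = $21,388.89 − $18,227.55 = $3,161.34.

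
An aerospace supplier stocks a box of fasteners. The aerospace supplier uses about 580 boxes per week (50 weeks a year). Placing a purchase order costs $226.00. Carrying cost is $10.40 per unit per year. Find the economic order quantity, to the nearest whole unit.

Annual demand D = 580 × 50 = 29,000.
EOQ = √(2DS / H) = √(2 × 29,000 × 226 / 10.4).
= √(13,108,000 / 10.4) = √1,260,384.6154 ≈ 1122.669.

Q* ≈ 1,123 boxes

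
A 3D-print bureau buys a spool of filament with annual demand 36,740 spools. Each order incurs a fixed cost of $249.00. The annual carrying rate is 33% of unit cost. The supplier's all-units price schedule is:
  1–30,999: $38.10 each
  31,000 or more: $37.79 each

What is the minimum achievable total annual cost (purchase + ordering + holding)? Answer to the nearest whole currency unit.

TC* ≈ $1,414,961

Holding cost per unit per year at price C is H = 0.33·C.
Evaluate total cost at each tier's feasible EOQ or, if the EOQ is below the tier, at the tier's minimum quantity.
EOQ at $38.10 = 1206.3 (feasible in tier 1): TC = 36,740×$38.10 + (36,740/1206.3)×249 + (1206.3/2)×0.33×$38.10 = $1,414,961.14.
EOQ at $37.79 = 1211.3 < 31000, so use break Q=31000: TC = 36,740×$37.79 + (36,740/31000.0)×249 + (31000.0/2)×0.33×$37.79 = $1,581,995.56.
Lowest total cost among the candidates is at Q = 1206.3.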